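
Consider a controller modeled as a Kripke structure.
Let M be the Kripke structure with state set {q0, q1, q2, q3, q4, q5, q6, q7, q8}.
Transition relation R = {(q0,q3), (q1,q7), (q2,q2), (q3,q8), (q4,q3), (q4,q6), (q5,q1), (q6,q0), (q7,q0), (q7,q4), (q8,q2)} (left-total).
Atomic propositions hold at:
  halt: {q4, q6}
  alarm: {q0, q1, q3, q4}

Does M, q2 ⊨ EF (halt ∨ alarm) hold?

Sat(halt ∨ alarm) = {q0, q1, q3, q4, q6}
EF (halt ∨ alarm): least fixpoint, start Z0 = {q0, q1, q3, q4, q6}, add states with some successor in Z. Z1 = {q0, q1, q3, q4, q5, q6, q7}; fixed.
Sat(EF (halt ∨ alarm)) = {q0, q1, q3, q4, q5, q6, q7}
q2 ∉ Sat(EF (halt ∨ alarm)) = {q0, q1, q3, q4, q5, q6, q7}, so the formula does not hold at q2.

No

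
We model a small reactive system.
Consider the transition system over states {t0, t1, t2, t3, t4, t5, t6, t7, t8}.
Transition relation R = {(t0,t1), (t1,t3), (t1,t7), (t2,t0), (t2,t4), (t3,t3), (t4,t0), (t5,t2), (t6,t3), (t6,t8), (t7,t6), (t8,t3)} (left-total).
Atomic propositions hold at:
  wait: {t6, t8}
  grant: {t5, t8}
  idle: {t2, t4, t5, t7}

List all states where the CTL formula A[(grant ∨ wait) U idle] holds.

{t2, t4, t5, t7}

Sat(grant ∨ wait) = {t5, t6, t8}
A[(grant ∨ wait) U idle]: least fixpoint, start Z0 = Sat(idle) = {t2, t4, t5, t7}, add states in Sat(grant ∨ wait) with every successor in Z. Already a fixed point.
Sat(A[(grant ∨ wait) U idle]) = {t2, t4, t5, t7}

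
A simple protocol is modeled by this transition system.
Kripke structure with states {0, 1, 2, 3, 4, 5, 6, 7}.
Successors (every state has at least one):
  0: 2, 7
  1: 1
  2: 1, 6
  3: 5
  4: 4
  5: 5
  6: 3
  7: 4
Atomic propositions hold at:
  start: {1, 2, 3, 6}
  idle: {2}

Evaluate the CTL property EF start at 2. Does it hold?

EF start: least fixpoint, start Z0 = {1, 2, 3, 6}, add states with some successor in Z. Z1 = {0, 1, 2, 3, 6}; fixed.
Sat(EF start) = {0, 1, 2, 3, 6}
2 ∈ Sat(EF start) = {0, 1, 2, 3, 6}, so the formula holds at 2.

Yes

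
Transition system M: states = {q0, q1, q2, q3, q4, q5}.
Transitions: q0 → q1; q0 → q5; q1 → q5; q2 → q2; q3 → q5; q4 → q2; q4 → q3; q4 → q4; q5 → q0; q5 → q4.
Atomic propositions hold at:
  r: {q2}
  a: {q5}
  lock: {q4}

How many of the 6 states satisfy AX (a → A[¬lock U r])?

Sat(¬lock) = {q0, q1, q2, q3, q5}
A[¬lock U r]: least fixpoint, start Z0 = Sat(r) = {q2}, add states in Sat(¬lock) with every successor in Z. Already a fixed point.
Sat(A[¬lock U r]) = {q2}
Sat(a → A[¬lock U r]) = {q0, q1, q2, q3, q4}
Sat(AX (a → A[¬lock U r])) = {s : every successor in {q0, q1, q2, q3, q4}} = {q2, q4, q5}
|Sat(AX (a → A[¬lock U r]))| = |{q2, q4, q5}| = 3.

3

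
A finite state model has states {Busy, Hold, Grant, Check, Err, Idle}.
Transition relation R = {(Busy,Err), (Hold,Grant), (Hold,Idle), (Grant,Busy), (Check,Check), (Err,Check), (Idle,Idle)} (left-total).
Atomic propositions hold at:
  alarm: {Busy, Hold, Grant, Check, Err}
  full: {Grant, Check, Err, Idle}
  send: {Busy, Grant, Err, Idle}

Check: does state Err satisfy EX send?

Sat(EX send) = {s : some successor in {Busy, Grant, Err, Idle}} = {Busy, Hold, Grant, Idle}
Err ∉ Sat(EX send) = {Busy, Hold, Grant, Idle}, so the formula does not hold at Err.

No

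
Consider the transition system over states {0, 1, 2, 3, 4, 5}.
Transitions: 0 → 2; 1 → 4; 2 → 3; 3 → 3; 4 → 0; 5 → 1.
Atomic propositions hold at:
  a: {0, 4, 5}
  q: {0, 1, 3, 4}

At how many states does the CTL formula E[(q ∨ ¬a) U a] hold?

4

Sat(¬a) = {1, 2, 3}
Sat(q ∨ ¬a) = {0, 1, 2, 3, 4}
E[(q ∨ ¬a) U a]: least fixpoint, start Z0 = Sat(a) = {0, 4, 5}, add states in Sat(q ∨ ¬a) with some successor in Z. Z1 = {0, 1, 4, 5}; fixed.
Sat(E[(q ∨ ¬a) U a]) = {0, 1, 4, 5}
|Sat(E[(q ∨ ¬a) U a])| = |{0, 1, 4, 5}| = 4.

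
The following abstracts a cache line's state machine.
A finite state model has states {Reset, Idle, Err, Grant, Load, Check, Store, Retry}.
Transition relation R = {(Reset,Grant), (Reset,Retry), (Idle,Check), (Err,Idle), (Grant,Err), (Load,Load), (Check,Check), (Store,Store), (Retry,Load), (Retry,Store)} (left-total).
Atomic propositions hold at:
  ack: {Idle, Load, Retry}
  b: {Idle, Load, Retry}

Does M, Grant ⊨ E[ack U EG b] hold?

No

EG b: greatest fixpoint, start Z0 = {Idle, Load, Retry}, keep only states in Sat with some successor in Z. Z1 = {Load, Retry}; fixed.
Sat(EG b) = {Load, Retry}
E[ack U EG b]: least fixpoint, start Z0 = Sat(EG b) = {Load, Retry}, add states in Sat(ack) with some successor in Z. Already a fixed point.
Sat(E[ack U EG b]) = {Load, Retry}
Grant ∉ Sat(E[ack U EG b]) = {Load, Retry}, so the formula does not hold at Grant.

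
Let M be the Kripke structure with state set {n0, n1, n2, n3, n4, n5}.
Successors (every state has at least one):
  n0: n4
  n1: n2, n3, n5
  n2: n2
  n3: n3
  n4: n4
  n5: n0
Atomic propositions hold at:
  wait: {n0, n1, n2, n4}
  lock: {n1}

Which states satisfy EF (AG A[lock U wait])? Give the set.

{n0, n1, n2, n4, n5}

A[lock U wait]: least fixpoint, start Z0 = Sat(wait) = {n0, n1, n2, n4}, add states in Sat(lock) with every successor in Z. Already a fixed point.
Sat(A[lock U wait]) = {n0, n1, n2, n4}
AG A[lock U wait]: greatest fixpoint, start Z0 = {n0, n1, n2, n4}, keep only states in Sat with every successor in Z. Z1 = {n0, n2, n4}; fixed.
Sat(AG A[lock U wait]) = {n0, n2, n4}
EF (AG A[lock U wait]): least fixpoint, start Z0 = {n0, n2, n4}, add states with some successor in Z. Z1 = {n0, n1, n2, n4, n5}; fixed.
Sat(EF (AG A[lock U wait])) = {n0, n1, n2, n4, n5}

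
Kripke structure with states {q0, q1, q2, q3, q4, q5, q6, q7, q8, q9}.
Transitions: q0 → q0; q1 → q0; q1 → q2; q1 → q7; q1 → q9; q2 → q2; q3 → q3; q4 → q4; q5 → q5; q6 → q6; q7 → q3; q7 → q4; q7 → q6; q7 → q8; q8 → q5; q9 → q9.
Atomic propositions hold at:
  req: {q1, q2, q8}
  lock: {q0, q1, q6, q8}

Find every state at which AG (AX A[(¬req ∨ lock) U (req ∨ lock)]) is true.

Sat(¬req) = {q0, q3, q4, q5, q6, q7, q9}
Sat(¬req ∨ lock) = {q0, q1, q3, q4, q5, q6, q7, q8, q9}
Sat(req ∨ lock) = {q0, q1, q2, q6, q8}
A[(¬req ∨ lock) U (req ∨ lock)]: least fixpoint, start Z0 = Sat((req ∨ lock)) = {q0, q1, q2, q6, q8}, add states in Sat(¬req ∨ lock) with every successor in Z. Already a fixed point.
Sat(A[(¬req ∨ lock) U (req ∨ lock)]) = {q0, q1, q2, q6, q8}
Sat(AX A[(¬req ∨ lock) U (req ∨ lock)]) = {s : every successor in {q0, q1, q2, q6, q8}} = {q0, q2, q6}
AG (AX A[(¬req ∨ lock) U (req ∨ lock)]): greatest fixpoint, start Z0 = {q0, q2, q6}, keep only states in Sat with every successor in Z. Already a fixed point.
Sat(AG (AX A[(¬req ∨ lock) U (req ∨ lock)])) = {q0, q2, q6}

{q0, q2, q6}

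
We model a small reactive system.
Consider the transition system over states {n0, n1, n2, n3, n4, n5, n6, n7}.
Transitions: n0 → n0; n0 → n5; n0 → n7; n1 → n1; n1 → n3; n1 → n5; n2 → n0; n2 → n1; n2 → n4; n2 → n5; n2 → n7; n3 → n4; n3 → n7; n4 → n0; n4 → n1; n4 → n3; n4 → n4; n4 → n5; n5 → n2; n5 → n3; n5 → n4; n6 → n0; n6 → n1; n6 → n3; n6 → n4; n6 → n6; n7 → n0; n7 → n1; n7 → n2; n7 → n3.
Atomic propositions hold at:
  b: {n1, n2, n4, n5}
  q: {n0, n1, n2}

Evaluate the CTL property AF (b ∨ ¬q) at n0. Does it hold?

No

Sat(¬q) = {n3, n4, n5, n6, n7}
Sat(b ∨ ¬q) = {n1, n2, n3, n4, n5, n6, n7}
AF (b ∨ ¬q): least fixpoint, start Z0 = {n1, n2, n3, n4, n5, n6, n7}, add states with every successor in Z. Already a fixed point.
Sat(AF (b ∨ ¬q)) = {n1, n2, n3, n4, n5, n6, n7}
n0 ∉ Sat(AF (b ∨ ¬q)) = {n1, n2, n3, n4, n5, n6, n7}, so the formula does not hold at n0.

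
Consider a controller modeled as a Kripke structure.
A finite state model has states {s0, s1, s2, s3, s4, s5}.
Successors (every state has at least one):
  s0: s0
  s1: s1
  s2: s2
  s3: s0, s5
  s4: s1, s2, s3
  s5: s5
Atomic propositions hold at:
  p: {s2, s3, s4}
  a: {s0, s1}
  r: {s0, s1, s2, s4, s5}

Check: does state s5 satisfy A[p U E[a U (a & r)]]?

No

Sat(a & r) = {s0, s1}
E[a U (a & r)]: least fixpoint, start Z0 = Sat((a & r)) = {s0, s1}, add states in Sat(a) with some successor in Z. Already a fixed point.
Sat(E[a U (a & r)]) = {s0, s1}
A[p U E[a U (a & r)]]: least fixpoint, start Z0 = Sat(E[a U (a & r)]) = {s0, s1}, add states in Sat(p) with every successor in Z. Already a fixed point.
Sat(A[p U E[a U (a & r)]]) = {s0, s1}
s5 ∉ Sat(A[p U E[a U (a & r)]]) = {s0, s1}, so the formula does not hold at s5.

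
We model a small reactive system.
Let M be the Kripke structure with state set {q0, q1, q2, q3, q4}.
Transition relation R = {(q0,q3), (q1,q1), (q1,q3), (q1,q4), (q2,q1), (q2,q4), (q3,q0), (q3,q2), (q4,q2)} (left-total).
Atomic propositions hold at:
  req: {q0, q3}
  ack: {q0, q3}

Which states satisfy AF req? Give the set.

AF req: least fixpoint, start Z0 = {q0, q3}, add states with every successor in Z. Already a fixed point.
Sat(AF req) = {q0, q3}

{q0, q3}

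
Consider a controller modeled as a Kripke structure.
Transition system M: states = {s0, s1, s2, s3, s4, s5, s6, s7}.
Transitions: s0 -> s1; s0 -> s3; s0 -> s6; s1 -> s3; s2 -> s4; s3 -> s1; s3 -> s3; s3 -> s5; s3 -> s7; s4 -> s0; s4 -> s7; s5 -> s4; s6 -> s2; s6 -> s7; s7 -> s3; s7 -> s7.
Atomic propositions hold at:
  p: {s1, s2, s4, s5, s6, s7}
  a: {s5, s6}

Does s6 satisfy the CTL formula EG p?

EG p: greatest fixpoint, start Z0 = {s1, s2, s4, s5, s6, s7}, keep only states in Sat with some successor in Z. Z1 = {s2, s4, s5, s6, s7}; fixed.
Sat(EG p) = {s2, s4, s5, s6, s7}
s6 ∈ Sat(EG p) = {s2, s4, s5, s6, s7}, so the formula holds at s6.

Yes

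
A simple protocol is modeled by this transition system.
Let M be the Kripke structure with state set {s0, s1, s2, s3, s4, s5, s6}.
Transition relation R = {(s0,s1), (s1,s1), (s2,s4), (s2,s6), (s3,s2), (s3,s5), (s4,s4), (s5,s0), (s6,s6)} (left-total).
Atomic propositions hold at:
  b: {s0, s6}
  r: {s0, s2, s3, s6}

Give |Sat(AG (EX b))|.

1

Sat(EX b) = {s : some successor in {s0, s6}} = {s2, s5, s6}
AG (EX b): greatest fixpoint, start Z0 = {s2, s5, s6}, keep only states in Sat with every successor in Z. Z1 = {s6}; fixed.
Sat(AG (EX b)) = {s6}
|Sat(AG (EX b))| = |{s6}| = 1.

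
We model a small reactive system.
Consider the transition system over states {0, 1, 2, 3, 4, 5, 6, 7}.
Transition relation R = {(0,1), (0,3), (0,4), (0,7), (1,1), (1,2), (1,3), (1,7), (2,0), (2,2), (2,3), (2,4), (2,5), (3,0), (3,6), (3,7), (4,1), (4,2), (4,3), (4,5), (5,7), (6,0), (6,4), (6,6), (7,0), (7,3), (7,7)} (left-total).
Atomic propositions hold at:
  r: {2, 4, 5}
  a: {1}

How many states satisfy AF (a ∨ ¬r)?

Sat(¬r) = {0, 1, 3, 6, 7}
Sat(a ∨ ¬r) = {0, 1, 3, 6, 7}
AF (a ∨ ¬r): least fixpoint, start Z0 = {0, 1, 3, 6, 7}, add states with every successor in Z. Z1 = {0, 1, 3, 5, 6, 7}; fixed.
Sat(AF (a ∨ ¬r)) = {0, 1, 3, 5, 6, 7}
|Sat(AF (a ∨ ¬r))| = |{0, 1, 3, 5, 6, 7}| = 6.

6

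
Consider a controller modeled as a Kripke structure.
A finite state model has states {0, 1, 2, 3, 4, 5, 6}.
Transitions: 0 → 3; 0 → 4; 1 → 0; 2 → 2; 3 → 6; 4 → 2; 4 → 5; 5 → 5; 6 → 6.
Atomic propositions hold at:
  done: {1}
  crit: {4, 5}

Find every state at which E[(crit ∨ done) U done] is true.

Sat(crit ∨ done) = {1, 4, 5}
E[(crit ∨ done) U done]: least fixpoint, start Z0 = Sat(done) = {1}, add states in Sat(crit ∨ done) with some successor in Z. Already a fixed point.
Sat(E[(crit ∨ done) U done]) = {1}

{1}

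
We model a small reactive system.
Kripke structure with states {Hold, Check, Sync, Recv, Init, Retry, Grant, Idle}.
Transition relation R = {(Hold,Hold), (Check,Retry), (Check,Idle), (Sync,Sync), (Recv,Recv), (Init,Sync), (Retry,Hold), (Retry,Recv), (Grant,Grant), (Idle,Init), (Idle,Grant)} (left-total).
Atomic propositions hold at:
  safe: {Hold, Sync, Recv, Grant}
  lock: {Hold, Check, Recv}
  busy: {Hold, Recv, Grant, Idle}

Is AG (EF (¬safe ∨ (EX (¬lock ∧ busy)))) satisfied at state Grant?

Sat(¬safe) = {Check, Init, Retry, Idle}
Sat(¬lock) = {Sync, Init, Retry, Grant, Idle}
Sat(¬lock ∧ busy) = {Grant, Idle}
Sat(EX (¬lock ∧ busy)) = {s : some successor in {Grant, Idle}} = {Check, Grant, Idle}
Sat(¬safe ∨ (EX (¬lock ∧ busy))) = {Check, Init, Retry, Grant, Idle}
EF (¬safe ∨ (EX (¬lock ∧ busy))): least fixpoint, start Z0 = {Check, Init, Retry, Grant, Idle}, add states with some successor in Z. Already a fixed point.
Sat(EF (¬safe ∨ (EX (¬lock ∧ busy)))) = {Check, Init, Retry, Grant, Idle}
AG (EF (¬safe ∨ (EX (¬lock ∧ busy)))): greatest fixpoint, start Z0 = {Check, Init, Retry, Grant, Idle}, keep only states in Sat with every successor in Z. Z1 = {Check, Grant, Idle}; Z2 = {Grant}; fixed.
Sat(AG (EF (¬safe ∨ (EX (¬lock ∧ busy))))) = {Grant}
Grant ∈ Sat(AG (EF (¬safe ∨ (EX (¬lock ∧ busy))))) = {Grant}, so the formula holds at Grant.

Yes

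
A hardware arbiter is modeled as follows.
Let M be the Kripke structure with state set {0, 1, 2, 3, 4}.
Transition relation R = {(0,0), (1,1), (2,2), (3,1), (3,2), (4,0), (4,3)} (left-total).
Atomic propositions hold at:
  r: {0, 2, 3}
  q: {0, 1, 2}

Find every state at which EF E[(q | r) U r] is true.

Sat(q | r) = {0, 1, 2, 3}
E[(q | r) U r]: least fixpoint, start Z0 = Sat(r) = {0, 2, 3}, add states in Sat(q | r) with some successor in Z. Already a fixed point.
Sat(E[(q | r) U r]) = {0, 2, 3}
EF E[(q | r) U r]: least fixpoint, start Z0 = {0, 2, 3}, add states with some successor in Z. Z1 = {0, 2, 3, 4}; fixed.
Sat(EF E[(q | r) U r]) = {0, 2, 3, 4}

{0, 2, 3, 4}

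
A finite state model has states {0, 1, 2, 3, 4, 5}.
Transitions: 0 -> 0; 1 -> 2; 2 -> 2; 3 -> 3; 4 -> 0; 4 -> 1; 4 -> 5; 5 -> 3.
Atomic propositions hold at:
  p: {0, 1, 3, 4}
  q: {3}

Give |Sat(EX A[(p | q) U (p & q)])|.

Sat(p | q) = {0, 1, 3, 4}
Sat(p & q) = {3}
A[(p | q) U (p & q)]: least fixpoint, start Z0 = Sat((p & q)) = {3}, add states in Sat(p | q) with every successor in Z. Already a fixed point.
Sat(A[(p | q) U (p & q)]) = {3}
Sat(EX A[(p | q) U (p & q)]) = {s : some successor in {3}} = {3, 5}
|Sat(EX A[(p | q) U (p & q)])| = |{3, 5}| = 2.

2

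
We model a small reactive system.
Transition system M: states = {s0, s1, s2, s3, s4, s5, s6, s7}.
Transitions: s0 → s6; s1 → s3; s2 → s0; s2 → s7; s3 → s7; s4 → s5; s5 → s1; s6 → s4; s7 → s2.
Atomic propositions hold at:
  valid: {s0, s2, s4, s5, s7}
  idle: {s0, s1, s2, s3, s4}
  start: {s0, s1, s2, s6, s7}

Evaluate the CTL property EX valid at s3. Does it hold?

Yes

Sat(EX valid) = {s : some successor in {s0, s2, s4, s5, s7}} = {s2, s3, s4, s6, s7}
s3 ∈ Sat(EX valid) = {s2, s3, s4, s6, s7}, so the formula holds at s3.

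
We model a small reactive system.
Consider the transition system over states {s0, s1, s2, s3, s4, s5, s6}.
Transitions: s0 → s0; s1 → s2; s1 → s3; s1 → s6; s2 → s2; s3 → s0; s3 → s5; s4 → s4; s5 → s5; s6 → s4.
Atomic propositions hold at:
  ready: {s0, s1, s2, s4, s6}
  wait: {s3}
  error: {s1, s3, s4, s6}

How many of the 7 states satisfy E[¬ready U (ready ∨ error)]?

6

Sat(¬ready) = {s3, s5}
Sat(ready ∨ error) = {s0, s1, s2, s3, s4, s6}
E[¬ready U (ready ∨ error)]: least fixpoint, start Z0 = Sat((ready ∨ error)) = {s0, s1, s2, s3, s4, s6}, add states in Sat(¬ready) with some successor in Z. Already a fixed point.
Sat(E[¬ready U (ready ∨ error)]) = {s0, s1, s2, s3, s4, s6}
|Sat(E[¬ready U (ready ∨ error)])| = |{s0, s1, s2, s3, s4, s6}| = 6.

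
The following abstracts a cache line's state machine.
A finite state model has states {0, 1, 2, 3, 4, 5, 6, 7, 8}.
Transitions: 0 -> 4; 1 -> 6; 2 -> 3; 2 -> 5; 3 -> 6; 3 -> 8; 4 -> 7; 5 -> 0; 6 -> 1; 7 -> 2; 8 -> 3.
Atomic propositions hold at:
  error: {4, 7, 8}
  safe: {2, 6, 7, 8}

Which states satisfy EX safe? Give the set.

Sat(EX safe) = {s : some successor in {2, 6, 7, 8}} = {1, 3, 4, 7}

{1, 3, 4, 7}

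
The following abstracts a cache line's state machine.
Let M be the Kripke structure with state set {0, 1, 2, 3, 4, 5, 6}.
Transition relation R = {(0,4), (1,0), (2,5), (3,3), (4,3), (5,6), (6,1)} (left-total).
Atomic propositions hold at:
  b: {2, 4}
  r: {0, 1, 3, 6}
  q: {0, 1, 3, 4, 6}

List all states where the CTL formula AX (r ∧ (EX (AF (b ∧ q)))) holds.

Sat(b ∧ q) = {4}
AF (b ∧ q): least fixpoint, start Z0 = {4}, add states with every successor in Z. Z1 = {0, 4}; Z2 = {0, 1, 4}; Z3 = {0, 1, 4, 6}; Z4 = {0, 1, 4, 5, 6}; Z5 = {0, 1, 2, 4, 5, 6}; fixed.
Sat(AF (b ∧ q)) = {0, 1, 2, 4, 5, 6}
Sat(EX (AF (b ∧ q))) = {s : some successor in {0, 1, 2, 4, 5, 6}} = {0, 1, 2, 5, 6}
Sat(r ∧ (EX (AF (b ∧ q)))) = {0, 1, 6}
Sat(AX (r ∧ (EX (AF (b ∧ q))))) = {s : every successor in {0, 1, 6}} = {1, 5, 6}

{1, 5, 6}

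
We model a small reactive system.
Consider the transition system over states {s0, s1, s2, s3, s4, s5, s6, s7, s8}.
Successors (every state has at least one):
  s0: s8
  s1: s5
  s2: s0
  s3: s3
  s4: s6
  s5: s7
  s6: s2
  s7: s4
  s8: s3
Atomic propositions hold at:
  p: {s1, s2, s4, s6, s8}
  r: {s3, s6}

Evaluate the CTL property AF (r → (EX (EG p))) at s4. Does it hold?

Yes

EG p: greatest fixpoint, start Z0 = {s1, s2, s4, s6, s8}, keep only states in Sat with some successor in Z. Z1 = {s4, s6}; Z2 = {s4}; Z3 = ∅; fixed.
Sat(EG p) = ∅
Sat(EX (EG p)) = {s : some successor in ∅} = ∅
Sat(r → (EX (EG p))) = {s0, s1, s2, s4, s5, s7, s8}
AF (r → (EX (EG p))): least fixpoint, start Z0 = {s0, s1, s2, s4, s5, s7, s8}, add states with every successor in Z. Z1 = {s0, s1, s2, s4, s5, s6, s7, s8}; fixed.
Sat(AF (r → (EX (EG p)))) = {s0, s1, s2, s4, s5, s6, s7, s8}
s4 ∈ Sat(AF (r → (EX (EG p)))) = {s0, s1, s2, s4, s5, s6, s7, s8}, so the formula holds at s4.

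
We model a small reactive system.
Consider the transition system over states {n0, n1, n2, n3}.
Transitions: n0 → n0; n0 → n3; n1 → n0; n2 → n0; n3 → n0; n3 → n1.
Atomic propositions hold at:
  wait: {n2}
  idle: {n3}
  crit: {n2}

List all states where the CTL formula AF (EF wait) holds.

{n2}

EF wait: least fixpoint, start Z0 = {n2}, add states with some successor in Z. Already a fixed point.
Sat(EF wait) = {n2}
AF (EF wait): least fixpoint, start Z0 = {n2}, add states with every successor in Z. Already a fixed point.
Sat(AF (EF wait)) = {n2}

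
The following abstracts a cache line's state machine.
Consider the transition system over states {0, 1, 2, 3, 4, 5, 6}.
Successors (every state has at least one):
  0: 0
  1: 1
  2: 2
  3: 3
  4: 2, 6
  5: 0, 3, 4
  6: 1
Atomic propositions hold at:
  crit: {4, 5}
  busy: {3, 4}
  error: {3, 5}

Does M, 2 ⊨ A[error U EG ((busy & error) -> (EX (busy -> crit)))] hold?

Sat(busy & error) = {3}
Sat(busy -> crit) = {0, 1, 2, 4, 5, 6}
Sat(EX (busy -> crit)) = {s : some successor in {0, 1, 2, 4, 5, 6}} = {0, 1, 2, 4, 5, 6}
Sat((busy & error) -> (EX (busy -> crit))) = {0, 1, 2, 4, 5, 6}
EG ((busy & error) -> (EX (busy -> crit))): greatest fixpoint, start Z0 = {0, 1, 2, 4, 5, 6}, keep only states in Sat with some successor in Z. Already a fixed point.
Sat(EG ((busy & error) -> (EX (busy -> crit)))) = {0, 1, 2, 4, 5, 6}
A[error U EG ((busy & error) -> (EX (busy -> crit)))]: least fixpoint, start Z0 = Sat(EG ((busy & error) -> (EX (busy -> crit)))) = {0, 1, 2, 4, 5, 6}, add states in Sat(error) with every successor in Z. Already a fixed point.
Sat(A[error U EG ((busy & error) -> (EX (busy -> crit)))]) = {0, 1, 2, 4, 5, 6}
2 ∈ Sat(A[error U EG ((busy & error) -> (EX (busy -> crit)))]) = {0, 1, 2, 4, 5, 6}, so the formula holds at 2.

Yes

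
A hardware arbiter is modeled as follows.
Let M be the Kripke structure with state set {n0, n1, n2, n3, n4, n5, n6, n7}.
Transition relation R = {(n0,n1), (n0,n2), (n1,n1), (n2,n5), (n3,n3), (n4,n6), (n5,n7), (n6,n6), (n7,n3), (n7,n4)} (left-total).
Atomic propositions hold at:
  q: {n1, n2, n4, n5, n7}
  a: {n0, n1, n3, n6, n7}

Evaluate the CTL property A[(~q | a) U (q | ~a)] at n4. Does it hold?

Yes

Sat(~q) = {n0, n3, n6}
Sat(~q | a) = {n0, n1, n3, n6, n7}
Sat(~a) = {n2, n4, n5}
Sat(q | ~a) = {n1, n2, n4, n5, n7}
A[(~q | a) U (q | ~a)]: least fixpoint, start Z0 = Sat((q | ~a)) = {n1, n2, n4, n5, n7}, add states in Sat(~q | a) with every successor in Z. Z1 = {n0, n1, n2, n4, n5, n7}; fixed.
Sat(A[(~q | a) U (q | ~a)]) = {n0, n1, n2, n4, n5, n7}
n4 ∈ Sat(A[(~q | a) U (q | ~a)]) = {n0, n1, n2, n4, n5, n7}, so the formula holds at n4.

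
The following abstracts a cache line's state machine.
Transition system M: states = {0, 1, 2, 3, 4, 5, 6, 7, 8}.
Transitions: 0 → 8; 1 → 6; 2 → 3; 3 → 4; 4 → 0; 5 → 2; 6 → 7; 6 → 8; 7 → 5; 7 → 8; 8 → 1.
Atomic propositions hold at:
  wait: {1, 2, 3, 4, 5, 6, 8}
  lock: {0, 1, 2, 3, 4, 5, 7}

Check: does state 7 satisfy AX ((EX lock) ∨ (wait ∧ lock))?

Sat(EX lock) = {s : some successor in {0, 1, 2, 3, 4, 5, 7}} = {2, 3, 4, 5, 6, 7, 8}
Sat(wait ∧ lock) = {1, 2, 3, 4, 5}
Sat((EX lock) ∨ (wait ∧ lock)) = {1, 2, 3, 4, 5, 6, 7, 8}
Sat(AX ((EX lock) ∨ (wait ∧ lock))) = {s : every successor in {1, 2, 3, 4, 5, 6, 7, 8}} = {0, 1, 2, 3, 5, 6, 7, 8}
7 ∈ Sat(AX ((EX lock) ∨ (wait ∧ lock))) = {0, 1, 2, 3, 5, 6, 7, 8}, so the formula holds at 7.

Yes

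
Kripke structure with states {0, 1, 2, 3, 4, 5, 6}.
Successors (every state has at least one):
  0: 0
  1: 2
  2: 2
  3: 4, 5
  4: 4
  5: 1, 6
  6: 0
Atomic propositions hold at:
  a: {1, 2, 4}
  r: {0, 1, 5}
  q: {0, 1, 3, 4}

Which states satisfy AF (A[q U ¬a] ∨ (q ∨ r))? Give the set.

{0, 1, 3, 4, 5, 6}

Sat(¬a) = {0, 3, 5, 6}
A[q U ¬a]: least fixpoint, start Z0 = Sat(¬a) = {0, 3, 5, 6}, add states in Sat(q) with every successor in Z. Already a fixed point.
Sat(A[q U ¬a]) = {0, 3, 5, 6}
Sat(q ∨ r) = {0, 1, 3, 4, 5}
Sat(A[q U ¬a] ∨ (q ∨ r)) = {0, 1, 3, 4, 5, 6}
AF (A[q U ¬a] ∨ (q ∨ r)): least fixpoint, start Z0 = {0, 1, 3, 4, 5, 6}, add states with every successor in Z. Already a fixed point.
Sat(AF (A[q U ¬a] ∨ (q ∨ r))) = {0, 1, 3, 4, 5, 6}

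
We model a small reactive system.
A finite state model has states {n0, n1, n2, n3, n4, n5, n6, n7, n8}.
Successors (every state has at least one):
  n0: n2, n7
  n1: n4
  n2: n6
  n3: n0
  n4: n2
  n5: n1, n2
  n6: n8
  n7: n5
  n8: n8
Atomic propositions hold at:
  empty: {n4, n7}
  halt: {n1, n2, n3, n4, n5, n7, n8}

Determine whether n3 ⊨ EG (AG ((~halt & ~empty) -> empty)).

No

Sat(~halt) = {n0, n6}
Sat(~empty) = {n0, n1, n2, n3, n5, n6, n8}
Sat(~halt & ~empty) = {n0, n6}
Sat((~halt & ~empty) -> empty) = {n1, n2, n3, n4, n5, n7, n8}
AG ((~halt & ~empty) -> empty): greatest fixpoint, start Z0 = {n1, n2, n3, n4, n5, n7, n8}, keep only states in Sat with every successor in Z. Z1 = {n1, n4, n5, n7, n8}; Z2 = {n1, n7, n8}; Z3 = {n8}; fixed.
Sat(AG ((~halt & ~empty) -> empty)) = {n8}
EG (AG ((~halt & ~empty) -> empty)): greatest fixpoint, start Z0 = {n8}, keep only states in Sat with some successor in Z. Already a fixed point.
Sat(EG (AG ((~halt & ~empty) -> empty))) = {n8}
n3 ∉ Sat(EG (AG ((~halt & ~empty) -> empty))) = {n8}, so the formula does not hold at n3.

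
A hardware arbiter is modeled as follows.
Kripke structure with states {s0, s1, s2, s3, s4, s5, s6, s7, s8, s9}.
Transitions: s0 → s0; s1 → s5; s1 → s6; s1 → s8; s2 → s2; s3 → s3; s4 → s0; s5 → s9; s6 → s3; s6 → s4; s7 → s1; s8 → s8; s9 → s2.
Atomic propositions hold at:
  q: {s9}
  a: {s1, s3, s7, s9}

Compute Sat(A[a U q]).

{s9}

A[a U q]: least fixpoint, start Z0 = Sat(q) = {s9}, add states in Sat(a) with every successor in Z. Already a fixed point.
Sat(A[a U q]) = {s9}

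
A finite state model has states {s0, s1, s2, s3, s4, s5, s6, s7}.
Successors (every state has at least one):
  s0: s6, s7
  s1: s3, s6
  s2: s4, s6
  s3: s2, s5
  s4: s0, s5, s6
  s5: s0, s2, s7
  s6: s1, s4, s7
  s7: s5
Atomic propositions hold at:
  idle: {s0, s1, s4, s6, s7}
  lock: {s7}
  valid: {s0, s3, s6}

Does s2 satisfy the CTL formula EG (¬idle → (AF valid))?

Sat(¬idle) = {s2, s3, s5}
AF valid: least fixpoint, start Z0 = {s0, s3, s6}, add states with every successor in Z. Z1 = {s0, s1, s3, s6}; fixed.
Sat(AF valid) = {s0, s1, s3, s6}
Sat(¬idle → (AF valid)) = {s0, s1, s3, s4, s6, s7}
EG (¬idle → (AF valid)): greatest fixpoint, start Z0 = {s0, s1, s3, s4, s6, s7}, keep only states in Sat with some successor in Z. Z1 = {s0, s1, s4, s6}; fixed.
Sat(EG (¬idle → (AF valid))) = {s0, s1, s4, s6}
s2 ∉ Sat(EG (¬idle → (AF valid))) = {s0, s1, s4, s6}, so the formula does not hold at s2.

No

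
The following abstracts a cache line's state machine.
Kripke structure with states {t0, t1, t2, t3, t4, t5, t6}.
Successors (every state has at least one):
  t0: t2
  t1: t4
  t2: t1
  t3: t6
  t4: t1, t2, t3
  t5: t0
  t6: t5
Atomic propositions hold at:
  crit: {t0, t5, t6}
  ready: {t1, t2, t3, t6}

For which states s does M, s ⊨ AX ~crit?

{t0, t1, t2, t4}

Sat(~crit) = {t1, t2, t3, t4}
Sat(AX ~crit) = {s : every successor in {t1, t2, t3, t4}} = {t0, t1, t2, t4}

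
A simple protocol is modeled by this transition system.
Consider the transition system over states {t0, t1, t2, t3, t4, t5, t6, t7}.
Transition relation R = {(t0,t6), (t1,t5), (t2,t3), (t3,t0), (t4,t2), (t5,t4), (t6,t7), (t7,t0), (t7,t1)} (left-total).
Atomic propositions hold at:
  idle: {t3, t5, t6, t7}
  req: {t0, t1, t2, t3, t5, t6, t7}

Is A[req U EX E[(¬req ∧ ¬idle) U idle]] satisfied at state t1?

Sat(¬req) = {t4}
Sat(¬idle) = {t0, t1, t2, t4}
Sat(¬req ∧ ¬idle) = {t4}
E[(¬req ∧ ¬idle) U idle]: least fixpoint, start Z0 = Sat(idle) = {t3, t5, t6, t7}, add states in Sat(¬req ∧ ¬idle) with some successor in Z. Already a fixed point.
Sat(E[(¬req ∧ ¬idle) U idle]) = {t3, t5, t6, t7}
Sat(EX E[(¬req ∧ ¬idle) U idle]) = {s : some successor in {t3, t5, t6, t7}} = {t0, t1, t2, t6}
A[req U EX E[(¬req ∧ ¬idle) U idle]]: least fixpoint, start Z0 = Sat(EX E[(¬req ∧ ¬idle) U idle]) = {t0, t1, t2, t6}, add states in Sat(req) with every successor in Z. Z1 = {t0, t1, t2, t3, t6, t7}; fixed.
Sat(A[req U EX E[(¬req ∧ ¬idle) U idle]]) = {t0, t1, t2, t3, t6, t7}
t1 ∈ Sat(A[req U EX E[(¬req ∧ ¬idle) U idle]]) = {t0, t1, t2, t3, t6, t7}, so the formula holds at t1.

Yes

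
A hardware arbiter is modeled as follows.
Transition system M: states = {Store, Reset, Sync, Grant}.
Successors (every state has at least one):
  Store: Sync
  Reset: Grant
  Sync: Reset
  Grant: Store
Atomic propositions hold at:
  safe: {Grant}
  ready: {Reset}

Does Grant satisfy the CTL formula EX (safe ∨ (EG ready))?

EG ready: greatest fixpoint, start Z0 = {Reset}, keep only states in Sat with some successor in Z. Z1 = ∅; fixed.
Sat(EG ready) = ∅
Sat(safe ∨ (EG ready)) = {Grant}
Sat(EX (safe ∨ (EG ready))) = {s : some successor in {Grant}} = {Reset}
Grant ∉ Sat(EX (safe ∨ (EG ready))) = {Reset}, so the formula does not hold at Grant.

No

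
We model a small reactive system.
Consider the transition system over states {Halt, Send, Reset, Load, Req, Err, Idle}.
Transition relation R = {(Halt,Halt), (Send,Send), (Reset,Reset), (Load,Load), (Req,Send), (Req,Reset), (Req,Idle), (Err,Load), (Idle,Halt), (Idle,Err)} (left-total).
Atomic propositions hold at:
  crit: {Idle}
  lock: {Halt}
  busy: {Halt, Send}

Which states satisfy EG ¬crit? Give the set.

Sat(¬crit) = {Halt, Send, Reset, Load, Req, Err}
EG ¬crit: greatest fixpoint, start Z0 = {Halt, Send, Reset, Load, Req, Err}, keep only states in Sat with some successor in Z. Already a fixed point.
Sat(EG ¬crit) = {Halt, Send, Reset, Load, Req, Err}

{Halt, Send, Reset, Load, Req, Err}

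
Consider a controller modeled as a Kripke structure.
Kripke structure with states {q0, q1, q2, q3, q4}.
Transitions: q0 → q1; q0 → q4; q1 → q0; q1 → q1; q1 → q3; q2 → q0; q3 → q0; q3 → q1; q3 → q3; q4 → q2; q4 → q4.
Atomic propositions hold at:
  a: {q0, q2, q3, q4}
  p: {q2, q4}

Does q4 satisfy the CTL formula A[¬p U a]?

Yes

Sat(¬p) = {q0, q1, q3}
A[¬p U a]: least fixpoint, start Z0 = Sat(a) = {q0, q2, q3, q4}, add states in Sat(¬p) with every successor in Z. Already a fixed point.
Sat(A[¬p U a]) = {q0, q2, q3, q4}
q4 ∈ Sat(A[¬p U a]) = {q0, q2, q3, q4}, so the formula holds at q4.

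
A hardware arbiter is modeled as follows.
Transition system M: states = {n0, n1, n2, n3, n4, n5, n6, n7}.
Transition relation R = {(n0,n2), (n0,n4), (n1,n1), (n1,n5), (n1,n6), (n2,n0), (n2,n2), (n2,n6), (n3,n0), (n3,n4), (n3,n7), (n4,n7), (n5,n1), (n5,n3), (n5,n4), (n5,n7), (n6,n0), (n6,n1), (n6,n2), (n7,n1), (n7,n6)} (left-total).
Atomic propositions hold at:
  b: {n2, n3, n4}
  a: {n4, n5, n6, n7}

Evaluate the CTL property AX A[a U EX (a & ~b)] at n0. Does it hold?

Yes

Sat(~b) = {n0, n1, n5, n6, n7}
Sat(a & ~b) = {n5, n6, n7}
Sat(EX (a & ~b)) = {s : some successor in {n5, n6, n7}} = {n1, n2, n3, n4, n5, n7}
A[a U EX (a & ~b)]: least fixpoint, start Z0 = Sat(EX (a & ~b)) = {n1, n2, n3, n4, n5, n7}, add states in Sat(a) with every successor in Z. Already a fixed point.
Sat(A[a U EX (a & ~b)]) = {n1, n2, n3, n4, n5, n7}
Sat(AX A[a U EX (a & ~b)]) = {s : every successor in {n1, n2, n3, n4, n5, n7}} = {n0, n4, n5}
n0 ∈ Sat(AX A[a U EX (a & ~b)]) = {n0, n4, n5}, so the formula holds at n0.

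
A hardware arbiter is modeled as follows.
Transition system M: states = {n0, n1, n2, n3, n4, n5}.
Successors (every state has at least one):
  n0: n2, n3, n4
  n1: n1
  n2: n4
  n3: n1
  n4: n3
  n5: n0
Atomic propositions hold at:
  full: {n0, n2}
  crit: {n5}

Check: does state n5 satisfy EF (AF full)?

Yes

AF full: least fixpoint, start Z0 = {n0, n2}, add states with every successor in Z. Z1 = {n0, n2, n5}; fixed.
Sat(AF full) = {n0, n2, n5}
EF (AF full): least fixpoint, start Z0 = {n0, n2, n5}, add states with some successor in Z. Already a fixed point.
Sat(EF (AF full)) = {n0, n2, n5}
n5 ∈ Sat(EF (AF full)) = {n0, n2, n5}, so the formula holds at n5.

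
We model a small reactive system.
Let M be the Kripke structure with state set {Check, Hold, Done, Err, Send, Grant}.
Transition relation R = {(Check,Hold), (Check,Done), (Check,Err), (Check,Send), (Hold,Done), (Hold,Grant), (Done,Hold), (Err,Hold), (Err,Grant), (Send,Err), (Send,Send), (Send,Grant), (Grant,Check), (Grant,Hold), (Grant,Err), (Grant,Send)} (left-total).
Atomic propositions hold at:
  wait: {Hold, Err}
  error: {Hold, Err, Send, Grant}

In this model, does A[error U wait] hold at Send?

No

A[error U wait]: least fixpoint, start Z0 = Sat(wait) = {Hold, Err}, add states in Sat(error) with every successor in Z. Already a fixed point.
Sat(A[error U wait]) = {Hold, Err}
Send ∉ Sat(A[error U wait]) = {Hold, Err}, so the formula does not hold at Send.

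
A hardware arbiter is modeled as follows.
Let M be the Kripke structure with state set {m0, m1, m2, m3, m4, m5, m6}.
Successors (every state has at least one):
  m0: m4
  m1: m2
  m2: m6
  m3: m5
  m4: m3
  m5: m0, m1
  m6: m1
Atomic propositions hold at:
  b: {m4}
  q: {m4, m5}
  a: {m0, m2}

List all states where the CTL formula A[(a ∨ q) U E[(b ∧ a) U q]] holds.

{m0, m4, m5}

Sat(a ∨ q) = {m0, m2, m4, m5}
Sat(b ∧ a) = ∅
E[(b ∧ a) U q]: least fixpoint, start Z0 = Sat(q) = {m4, m5}, add states in Sat(b ∧ a) with some successor in Z. Already a fixed point.
Sat(E[(b ∧ a) U q]) = {m4, m5}
A[(a ∨ q) U E[(b ∧ a) U q]]: least fixpoint, start Z0 = Sat(E[(b ∧ a) U q]) = {m4, m5}, add states in Sat(a ∨ q) with every successor in Z. Z1 = {m0, m4, m5}; fixed.
Sat(A[(a ∨ q) U E[(b ∧ a) U q]]) = {m0, m4, m5}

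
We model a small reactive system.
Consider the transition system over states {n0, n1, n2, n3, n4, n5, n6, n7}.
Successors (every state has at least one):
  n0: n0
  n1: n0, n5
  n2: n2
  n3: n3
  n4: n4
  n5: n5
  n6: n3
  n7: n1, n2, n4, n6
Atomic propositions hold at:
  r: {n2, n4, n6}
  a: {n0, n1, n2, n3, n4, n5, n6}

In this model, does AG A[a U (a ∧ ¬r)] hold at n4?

Sat(¬r) = {n0, n1, n3, n5, n7}
Sat(a ∧ ¬r) = {n0, n1, n3, n5}
A[a U (a ∧ ¬r)]: least fixpoint, start Z0 = Sat((a ∧ ¬r)) = {n0, n1, n3, n5}, add states in Sat(a) with every successor in Z. Z1 = {n0, n1, n3, n5, n6}; fixed.
Sat(A[a U (a ∧ ¬r)]) = {n0, n1, n3, n5, n6}
AG A[a U (a ∧ ¬r)]: greatest fixpoint, start Z0 = {n0, n1, n3, n5, n6}, keep only states in Sat with every successor in Z. Already a fixed point.
Sat(AG A[a U (a ∧ ¬r)]) = {n0, n1, n3, n5, n6}
n4 ∉ Sat(AG A[a U (a ∧ ¬r)]) = {n0, n1, n3, n5, n6}, so the formula does not hold at n4.

No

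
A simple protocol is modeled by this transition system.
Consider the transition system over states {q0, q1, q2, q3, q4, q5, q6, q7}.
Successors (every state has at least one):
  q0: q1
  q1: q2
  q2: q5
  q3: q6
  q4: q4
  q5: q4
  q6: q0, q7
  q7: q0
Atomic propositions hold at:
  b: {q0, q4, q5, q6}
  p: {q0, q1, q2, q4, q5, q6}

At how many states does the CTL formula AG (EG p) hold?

EG p: greatest fixpoint, start Z0 = {q0, q1, q2, q4, q5, q6}, keep only states in Sat with some successor in Z. Already a fixed point.
Sat(EG p) = {q0, q1, q2, q4, q5, q6}
AG (EG p): greatest fixpoint, start Z0 = {q0, q1, q2, q4, q5, q6}, keep only states in Sat with every successor in Z. Z1 = {q0, q1, q2, q4, q5}; fixed.
Sat(AG (EG p)) = {q0, q1, q2, q4, q5}
|Sat(AG (EG p))| = |{q0, q1, q2, q4, q5}| = 5.

5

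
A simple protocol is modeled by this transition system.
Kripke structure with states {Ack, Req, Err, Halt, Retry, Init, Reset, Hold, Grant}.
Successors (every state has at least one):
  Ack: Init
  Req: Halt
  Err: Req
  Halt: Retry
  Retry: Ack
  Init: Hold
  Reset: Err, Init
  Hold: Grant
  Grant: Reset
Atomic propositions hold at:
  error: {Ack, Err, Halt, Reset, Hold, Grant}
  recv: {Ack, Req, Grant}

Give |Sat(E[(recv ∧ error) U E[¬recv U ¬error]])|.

8

Sat(recv ∧ error) = {Ack, Grant}
Sat(¬recv) = {Err, Halt, Retry, Init, Reset, Hold}
Sat(¬error) = {Req, Retry, Init}
E[¬recv U ¬error]: least fixpoint, start Z0 = Sat(¬error) = {Req, Retry, Init}, add states in Sat(¬recv) with some successor in Z. Z1 = {Req, Err, Halt, Retry, Init, Reset}; fixed.
Sat(E[¬recv U ¬error]) = {Req, Err, Halt, Retry, Init, Reset}
E[(recv ∧ error) U E[¬recv U ¬error]]: least fixpoint, start Z0 = Sat(E[¬recv U ¬error]) = {Req, Err, Halt, Retry, Init, Reset}, add states in Sat(recv ∧ error) with some successor in Z. Z1 = {Ack, Req, Err, Halt, Retry, Init, Reset, Grant}; fixed.
Sat(E[(recv ∧ error) U E[¬recv U ¬error]]) = {Ack, Req, Err, Halt, Retry, Init, Reset, Grant}
|Sat(E[(recv ∧ error) U E[¬recv U ¬error]])| = |{Ack, Req, Err, Halt, Retry, Init, Reset, Grant}| = 8.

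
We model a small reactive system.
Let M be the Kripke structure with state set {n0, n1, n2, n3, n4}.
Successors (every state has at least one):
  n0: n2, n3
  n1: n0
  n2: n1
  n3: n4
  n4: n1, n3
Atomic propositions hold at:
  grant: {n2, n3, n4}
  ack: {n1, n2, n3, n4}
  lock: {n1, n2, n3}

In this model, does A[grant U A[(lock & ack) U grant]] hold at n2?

Sat(lock & ack) = {n1, n2, n3}
A[(lock & ack) U grant]: least fixpoint, start Z0 = Sat(grant) = {n2, n3, n4}, add states in Sat(lock & ack) with every successor in Z. Already a fixed point.
Sat(A[(lock & ack) U grant]) = {n2, n3, n4}
A[grant U A[(lock & ack) U grant]]: least fixpoint, start Z0 = Sat(A[(lock & ack) U grant]) = {n2, n3, n4}, add states in Sat(grant) with every successor in Z. Already a fixed point.
Sat(A[grant U A[(lock & ack) U grant]]) = {n2, n3, n4}
n2 ∈ Sat(A[grant U A[(lock & ack) U grant]]) = {n2, n3, n4}, so the formula holds at n2.

Yes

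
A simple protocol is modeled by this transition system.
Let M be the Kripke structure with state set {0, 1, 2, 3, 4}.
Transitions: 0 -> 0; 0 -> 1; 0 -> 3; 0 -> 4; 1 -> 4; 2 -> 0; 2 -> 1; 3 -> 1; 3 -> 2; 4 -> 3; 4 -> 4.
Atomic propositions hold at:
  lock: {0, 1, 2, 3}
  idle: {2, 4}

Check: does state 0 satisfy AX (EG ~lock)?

Sat(~lock) = {4}
EG ~lock: greatest fixpoint, start Z0 = {4}, keep only states in Sat with some successor in Z. Already a fixed point.
Sat(EG ~lock) = {4}
Sat(AX (EG ~lock)) = {s : every successor in {4}} = {1}
0 ∉ Sat(AX (EG ~lock)) = {1}, so the formula does not hold at 0.

No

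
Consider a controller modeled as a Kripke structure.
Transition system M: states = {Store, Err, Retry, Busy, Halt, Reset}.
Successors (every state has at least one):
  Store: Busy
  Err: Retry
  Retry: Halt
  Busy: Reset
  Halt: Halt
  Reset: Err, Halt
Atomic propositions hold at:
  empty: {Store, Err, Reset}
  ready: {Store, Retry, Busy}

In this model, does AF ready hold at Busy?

Yes

AF ready: least fixpoint, start Z0 = {Store, Retry, Busy}, add states with every successor in Z. Z1 = {Store, Err, Retry, Busy}; fixed.
Sat(AF ready) = {Store, Err, Retry, Busy}
Busy ∈ Sat(AF ready) = {Store, Err, Retry, Busy}, so the formula holds at Busy.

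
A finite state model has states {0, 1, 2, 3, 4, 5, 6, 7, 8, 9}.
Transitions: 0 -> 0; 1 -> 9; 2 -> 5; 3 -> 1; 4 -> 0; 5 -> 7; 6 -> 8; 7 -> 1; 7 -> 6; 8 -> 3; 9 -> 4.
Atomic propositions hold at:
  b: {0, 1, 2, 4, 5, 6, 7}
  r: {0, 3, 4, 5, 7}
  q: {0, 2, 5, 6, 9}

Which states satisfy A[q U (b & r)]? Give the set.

{0, 2, 4, 5, 7, 9}

Sat(b & r) = {0, 4, 5, 7}
A[q U (b & r)]: least fixpoint, start Z0 = Sat((b & r)) = {0, 4, 5, 7}, add states in Sat(q) with every successor in Z. Z1 = {0, 2, 4, 5, 7, 9}; fixed.
Sat(A[q U (b & r)]) = {0, 2, 4, 5, 7, 9}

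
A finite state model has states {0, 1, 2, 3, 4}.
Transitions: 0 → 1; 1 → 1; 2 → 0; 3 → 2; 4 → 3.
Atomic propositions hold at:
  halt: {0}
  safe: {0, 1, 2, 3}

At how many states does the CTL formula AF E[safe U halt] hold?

4

E[safe U halt]: least fixpoint, start Z0 = Sat(halt) = {0}, add states in Sat(safe) with some successor in Z. Z1 = {0, 2}; Z2 = {0, 2, 3}; fixed.
Sat(E[safe U halt]) = {0, 2, 3}
AF E[safe U halt]: least fixpoint, start Z0 = {0, 2, 3}, add states with every successor in Z. Z1 = {0, 2, 3, 4}; fixed.
Sat(AF E[safe U halt]) = {0, 2, 3, 4}
|Sat(AF E[safe U halt])| = |{0, 2, 3, 4}| = 4.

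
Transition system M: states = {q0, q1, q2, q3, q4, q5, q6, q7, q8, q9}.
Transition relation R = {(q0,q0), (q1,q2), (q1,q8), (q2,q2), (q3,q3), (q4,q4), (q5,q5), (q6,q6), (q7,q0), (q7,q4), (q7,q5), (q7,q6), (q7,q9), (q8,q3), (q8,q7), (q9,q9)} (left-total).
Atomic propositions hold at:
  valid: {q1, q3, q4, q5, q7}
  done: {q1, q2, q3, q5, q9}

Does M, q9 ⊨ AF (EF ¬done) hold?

No

Sat(¬done) = {q0, q4, q6, q7, q8}
EF ¬done: least fixpoint, start Z0 = {q0, q4, q6, q7, q8}, add states with some successor in Z. Z1 = {q0, q1, q4, q6, q7, q8}; fixed.
Sat(EF ¬done) = {q0, q1, q4, q6, q7, q8}
AF (EF ¬done): least fixpoint, start Z0 = {q0, q1, q4, q6, q7, q8}, add states with every successor in Z. Already a fixed point.
Sat(AF (EF ¬done)) = {q0, q1, q4, q6, q7, q8}
q9 ∉ Sat(AF (EF ¬done)) = {q0, q1, q4, q6, q7, q8}, so the formula does not hold at q9.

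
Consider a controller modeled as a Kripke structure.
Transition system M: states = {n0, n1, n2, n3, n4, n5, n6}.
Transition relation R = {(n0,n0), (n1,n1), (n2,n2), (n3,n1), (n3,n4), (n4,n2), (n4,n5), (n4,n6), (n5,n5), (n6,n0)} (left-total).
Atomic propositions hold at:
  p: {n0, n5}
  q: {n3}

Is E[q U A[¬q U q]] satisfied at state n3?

Yes

Sat(¬q) = {n0, n1, n2, n4, n5, n6}
A[¬q U q]: least fixpoint, start Z0 = Sat(q) = {n3}, add states in Sat(¬q) with every successor in Z. Already a fixed point.
Sat(A[¬q U q]) = {n3}
E[q U A[¬q U q]]: least fixpoint, start Z0 = Sat(A[¬q U q]) = {n3}, add states in Sat(q) with some successor in Z. Already a fixed point.
Sat(E[q U A[¬q U q]]) = {n3}
n3 ∈ Sat(E[q U A[¬q U q]]) = {n3}, so the formula holds at n3.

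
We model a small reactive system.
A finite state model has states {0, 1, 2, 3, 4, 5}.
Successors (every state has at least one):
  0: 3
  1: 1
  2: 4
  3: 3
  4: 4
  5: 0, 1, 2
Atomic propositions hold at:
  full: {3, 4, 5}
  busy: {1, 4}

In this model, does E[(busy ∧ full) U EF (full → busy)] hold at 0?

Yes

Sat(busy ∧ full) = {4}
Sat(full → busy) = {0, 1, 2, 4}
EF (full → busy): least fixpoint, start Z0 = {0, 1, 2, 4}, add states with some successor in Z. Z1 = {0, 1, 2, 4, 5}; fixed.
Sat(EF (full → busy)) = {0, 1, 2, 4, 5}
E[(busy ∧ full) U EF (full → busy)]: least fixpoint, start Z0 = Sat(EF (full → busy)) = {0, 1, 2, 4, 5}, add states in Sat(busy ∧ full) with some successor in Z. Already a fixed point.
Sat(E[(busy ∧ full) U EF (full → busy)]) = {0, 1, 2, 4, 5}
0 ∈ Sat(E[(busy ∧ full) U EF (full → busy)]) = {0, 1, 2, 4, 5}, so the formula holds at 0.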